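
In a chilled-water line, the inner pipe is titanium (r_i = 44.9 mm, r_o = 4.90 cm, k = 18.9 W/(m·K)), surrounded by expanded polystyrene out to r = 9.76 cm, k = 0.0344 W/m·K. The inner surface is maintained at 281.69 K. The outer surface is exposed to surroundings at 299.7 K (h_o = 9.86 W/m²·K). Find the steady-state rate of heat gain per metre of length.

Treat each layer as a resistance in series:
  R'_titanium = ln(0.0490/0.0449)/(2πk) = 0.08738/(2π·18.9) = 7.358×10^-4 m·K/W
  R'_expanded polystyrene = ln(0.0976/0.0490)/(2πk) = 0.6891/(2π·0.0344) = 3.188 m·K/W
  R'_conv,out = 1/(2πr h) = 1/(2π·0.0976·9.86) = 0.1654 m·K/W
ΣR = 7.358×10^-4 + 3.188 + 0.1654 = 3.354 m·K/W
Q' = ΔT/ΣR = (281.69 K − 299.7 K)/3.354 = -5.37 W/m
(Negative Q' ⇒ heat flows inward; heat gain = 5.37 W/m.)

Q' = 5.37 W/m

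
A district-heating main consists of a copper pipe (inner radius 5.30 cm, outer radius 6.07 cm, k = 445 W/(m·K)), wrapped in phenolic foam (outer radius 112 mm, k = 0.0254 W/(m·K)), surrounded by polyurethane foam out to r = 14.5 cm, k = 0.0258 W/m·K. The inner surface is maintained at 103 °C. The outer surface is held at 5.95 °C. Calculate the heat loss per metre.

Q' = 17.9 W/m

Treat each layer as a resistance in series:
  R'_copper = ln(0.0607/0.0530)/(2πk) = 0.1357/(2π·445) = 4.852×10^-5 m·K/W
  R'_phenolic foam = ln(0.112/0.0607)/(2πk) = 0.6126/(2π·0.0254) = 3.838 m·K/W
  R'_polyurethane foam = ln(0.145/0.112)/(2πk) = 0.2582/(2π·0.0258) = 1.593 m·K/W
ΣR = 4.852×10^-5 + 3.838 + 1.593 = 5.431 m·K/W
Q' = ΔT/ΣR = (103 °C − 5.95 °C)/5.431 = 17.9 W/m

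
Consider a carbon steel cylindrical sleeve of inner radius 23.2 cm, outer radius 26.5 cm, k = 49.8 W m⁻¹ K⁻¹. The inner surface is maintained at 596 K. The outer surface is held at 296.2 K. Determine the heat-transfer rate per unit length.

Q' = 705 kW/m

Q' = 2πk·ΔT/ln(r₂/r₁) = 2π × 49.8 × 299.8 / ln(0.265/0.232) = 7.05×10^5 W/m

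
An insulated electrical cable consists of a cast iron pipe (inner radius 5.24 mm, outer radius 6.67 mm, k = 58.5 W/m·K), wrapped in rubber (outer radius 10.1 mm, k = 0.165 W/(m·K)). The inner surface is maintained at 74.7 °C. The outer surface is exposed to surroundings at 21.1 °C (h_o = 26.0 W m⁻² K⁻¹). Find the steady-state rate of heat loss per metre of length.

Resistance network (inner→outer):
  R'_cast iron = ln(0.00667/0.00524)/(2πk) = 0.2413/(2π·58.5) = 6.565×10^-4 m·K/W
  R'_rubber = ln(0.0101/0.00667)/(2πk) = 0.4149/(2π·0.165) = 0.4002 m·K/W
  R'_conv,out = 1/(2πr h) = 1/(2π·0.0101·26.0) = 0.6061 m·K/W
ΣR = 6.565×10^-4 + 0.4002 + 0.6061 = 1.007 m·K/W
Q' = ΔT/ΣR = (74.7 °C − 21.1 °C)/1.007 = 53.2 W/m

Q' = 53.2 W/m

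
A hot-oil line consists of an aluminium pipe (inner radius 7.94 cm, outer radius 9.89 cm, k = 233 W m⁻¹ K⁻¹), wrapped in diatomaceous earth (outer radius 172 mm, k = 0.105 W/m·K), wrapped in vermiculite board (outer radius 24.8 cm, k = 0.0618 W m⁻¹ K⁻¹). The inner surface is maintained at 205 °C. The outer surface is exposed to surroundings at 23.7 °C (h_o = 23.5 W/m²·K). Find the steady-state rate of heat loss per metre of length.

Q' = 100 W/m

Resistance network (inner→outer):
  R'_aluminium = ln(0.0989/0.0794)/(2πk) = 0.2196/(2π·233) = 1.500×10^-4 m·K/W
  R'_diatomaceous earth = ln(0.172/0.0989)/(2πk) = 0.5534/(2π·0.105) = 0.8388 m·K/W
  R'_vermiculite board = ln(0.248/0.172)/(2πk) = 0.3659/(2π·0.0618) = 0.9424 m·K/W
  R'_conv,out = 1/(2πr h) = 1/(2π·0.248·23.5) = 0.02731 m·K/W
ΣR = 1.500×10^-4 + 0.8388 + 0.9424 + 0.02731 = 1.809 m·K/W
Q' = ΔT/ΣR = (205 °C − 23.7 °C)/1.809 = 100 W/m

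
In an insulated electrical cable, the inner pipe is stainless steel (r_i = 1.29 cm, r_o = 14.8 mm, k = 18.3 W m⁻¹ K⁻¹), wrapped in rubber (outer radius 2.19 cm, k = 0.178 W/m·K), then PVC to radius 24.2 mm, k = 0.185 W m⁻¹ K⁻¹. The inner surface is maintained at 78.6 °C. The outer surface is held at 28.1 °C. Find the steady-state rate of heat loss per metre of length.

Resistance network (inner→outer):
  R'_stainless steel = ln(0.0148/0.0129)/(2πk) = 0.1374/(2π·18.3) = 0.001195 m·K/W
  R'_rubber = ln(0.0219/0.0148)/(2πk) = 0.3919/(2π·0.178) = 0.3504 m·K/W
  R'_PVC = ln(0.0242/0.0219)/(2πk) = 0.09987/(2π·0.185) = 0.08591 m·K/W
ΣR = 0.001195 + 0.3504 + 0.08591 = 0.4375 m·K/W
Q' = ΔT/ΣR = (78.6 °C − 28.1 °C)/0.4375 = 115 W/m

Q' = 115 W/m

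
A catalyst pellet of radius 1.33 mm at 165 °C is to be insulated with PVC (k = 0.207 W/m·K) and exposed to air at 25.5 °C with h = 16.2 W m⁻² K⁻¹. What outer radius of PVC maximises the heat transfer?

r_cr = 2.56 cm

For a sphere, r_cr = 2k_ins/h = 2·0.207/16.2 = 0.0256 m = 2.56 cm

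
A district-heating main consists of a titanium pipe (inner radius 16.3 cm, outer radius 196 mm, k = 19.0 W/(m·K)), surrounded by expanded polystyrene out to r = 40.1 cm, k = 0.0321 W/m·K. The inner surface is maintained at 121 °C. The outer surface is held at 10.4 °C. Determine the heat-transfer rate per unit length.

Q' = 31.1 W/m

Series thermal resistances, inner to outer:
  R'_titanium = ln(0.196/0.163)/(2πk) = 0.1844/(2π·19.0) = 0.001544 m·K/W
  R'_expanded polystyrene = ln(0.401/0.196)/(2πk) = 0.7158/(2π·0.0321) = 3.549 m·K/W
ΣR = 0.001544 + 3.549 = 3.551 m·K/W
Q' = ΔT/ΣR = (121 °C − 10.4 °C)/3.551 = 31.1 W/m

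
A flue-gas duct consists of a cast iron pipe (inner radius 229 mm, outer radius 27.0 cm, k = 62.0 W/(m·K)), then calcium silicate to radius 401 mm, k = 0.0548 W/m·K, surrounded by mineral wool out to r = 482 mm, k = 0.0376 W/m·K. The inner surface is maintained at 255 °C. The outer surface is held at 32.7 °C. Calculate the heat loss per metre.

Treat each layer as a resistance in series:
  R'_cast iron = ln(0.270/0.229)/(2πk) = 0.1647/(2π·62.0) = 4.228×10^-4 m·K/W
  R'_calcium silicate = ln(0.401/0.270)/(2πk) = 0.3955/(2π·0.0548) = 1.149 m·K/W
  R'_mineral wool = ln(0.482/0.401)/(2πk) = 0.1840/(2π·0.0376) = 0.7788 m·K/W
ΣR = 4.228×10^-4 + 1.149 + 0.7788 = 1.928 m·K/W
Q' = ΔT/ΣR = (255 °C − 32.7 °C)/1.928 = 115 W/m

Q' = 115 W/m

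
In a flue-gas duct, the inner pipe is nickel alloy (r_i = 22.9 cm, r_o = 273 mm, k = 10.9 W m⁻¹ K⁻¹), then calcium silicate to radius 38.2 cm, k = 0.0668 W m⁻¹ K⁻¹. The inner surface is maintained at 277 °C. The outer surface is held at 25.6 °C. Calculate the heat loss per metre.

Q' = 313 W/m

Treat each layer as a resistance in series:
  R'_nickel alloy = ln(0.273/0.229)/(2πk) = 0.1757/(2π·10.9) = 0.002566 m·K/W
  R'_calcium silicate = ln(0.382/0.273)/(2πk) = 0.3359/(2π·0.0668) = 0.8004 m·K/W
ΣR = 0.002566 + 0.8004 = 0.8030 m·K/W
Q' = ΔT/ΣR = (277 °C − 25.6 °C)/0.8030 = 313 W/m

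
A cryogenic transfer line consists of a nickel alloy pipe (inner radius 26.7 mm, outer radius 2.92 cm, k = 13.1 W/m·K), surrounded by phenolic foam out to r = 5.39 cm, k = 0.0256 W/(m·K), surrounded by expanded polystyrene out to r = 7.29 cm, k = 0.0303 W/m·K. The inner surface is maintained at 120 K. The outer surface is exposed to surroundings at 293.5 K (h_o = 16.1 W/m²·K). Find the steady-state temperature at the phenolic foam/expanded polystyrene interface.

Treat each layer as a resistance in series:
  R'_nickel alloy = ln(0.0292/0.0267)/(2πk) = 0.08951/(2π·13.1) = 0.001087 m·K/W
  R'_phenolic foam = ln(0.0539/0.0292)/(2πk) = 0.6130/(2π·0.0256) = 3.811 m·K/W
  R'_expanded polystyrene = ln(0.0729/0.0539)/(2πk) = 0.3020/(2π·0.0303) = 1.586 m·K/W
  R'_conv,out = 1/(2πr h) = 1/(2π·0.0729·16.1) = 0.1356 m·K/W
ΣR = 0.001087 + 3.811 + 1.586 + 0.1356 = 5.534 m·K/W
Q' = ΔT/ΣR = (120 K − 293.5 K)/5.534 = -31.35 W/m
From the inner boundary to the phenolic foam/expanded polystyrene interface, ΣR_partial = 3.812 m·K/W.
T_interface = T_in − Q'·ΣR_partial = 120 K − (-31.35)(3.812) = 239.5 K

T = 239.5 K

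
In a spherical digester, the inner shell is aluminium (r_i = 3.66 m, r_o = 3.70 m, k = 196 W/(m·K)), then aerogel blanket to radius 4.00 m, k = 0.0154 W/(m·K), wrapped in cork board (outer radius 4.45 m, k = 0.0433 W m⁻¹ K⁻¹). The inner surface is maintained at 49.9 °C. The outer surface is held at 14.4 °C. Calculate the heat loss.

Treat each layer as a resistance in series:
  R_aluminium = (1/3.66 − 1/3.70)/(4πk) = 0.002954/(4π·196) = 1.199×10^-6 K/W
  R_aerogel blanket = (1/3.70 − 1/4.00)/(4πk) = 0.02027/(4π·0.0154) = 0.1047 K/W
  R_cork board = (1/4.00 − 1/4.45)/(4πk) = 0.02528/(4π·0.0433) = 0.04646 K/W
ΣR = 1.199×10^-6 + 0.1047 + 0.04646 = 0.1512 K/W
Q = ΔT/ΣR = (49.9 °C − 14.4 °C)/0.1512 = 235 W

Q = 235 W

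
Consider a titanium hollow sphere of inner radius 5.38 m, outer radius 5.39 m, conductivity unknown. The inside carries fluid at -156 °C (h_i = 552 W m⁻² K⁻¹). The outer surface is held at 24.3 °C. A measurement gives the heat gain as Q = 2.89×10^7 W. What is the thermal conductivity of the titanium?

k = 21.8 W/m·K

ΣR = ΔT/Q = |-156 − 24.3|/2.89×10^7 = 6.239×10^-6 K/W
Known resistances:
  R_conv,in = 1/(4πr²h) = 1/(4π·5.38²·552) = 4.981×10^-6 K/W
R_titanium = ΣR − ΣR_known = 6.239×10^-6 − 4.981×10^-6 = 1.258×10^-6 K/W
(1/r₁−1/r₂)/(4πk) = 1.258×10^-6 ⇒ k = 3.448×10^-4/(4π·1.258×10^-6) = 21.8 W/m·K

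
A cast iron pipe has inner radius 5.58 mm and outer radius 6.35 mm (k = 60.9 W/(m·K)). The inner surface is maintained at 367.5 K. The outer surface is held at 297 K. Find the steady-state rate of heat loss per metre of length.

Q' = 2.09×10^5 W/m

Q' = 2πk·ΔT/ln(r₂/r₁) = 2π × 60.9 × 70.5 / ln(0.00635/0.00558) = 2.09×10^5 W/m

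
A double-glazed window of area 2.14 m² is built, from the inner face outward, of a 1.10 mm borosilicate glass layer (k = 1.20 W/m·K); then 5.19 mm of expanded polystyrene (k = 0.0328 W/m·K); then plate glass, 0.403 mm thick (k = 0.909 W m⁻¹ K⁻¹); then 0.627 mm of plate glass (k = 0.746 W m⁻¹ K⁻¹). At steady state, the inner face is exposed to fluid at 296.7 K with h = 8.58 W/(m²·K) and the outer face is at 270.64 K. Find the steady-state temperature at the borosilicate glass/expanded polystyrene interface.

T = 285.6 K

Series thermal resistances, inner to outer:
  R_conv,in = 1/(hA) = 1/(8.58·2.14) = 0.05446 K/W
  R_borosilicate glass = L/(kA) = 0.00110/(1.20·2.14) = 4.283×10^-4 K/W
  R_expanded polystyrene = L/(kA) = 0.00519/(0.0328·2.14) = 0.07394 K/W
  R_plate glass = L/(kA) = 4.03×10^-4/(0.909·2.14) = 2.072×10^-4 K/W
  R_plate glass = L/(kA) = 6.27×10^-4/(0.746·2.14) = 3.927×10^-4 K/W
ΣR = 0.05446 + 4.283×10^-4 + 0.07394 + 2.072×10^-4 + 3.927×10^-4 = 0.1294 K/W
Q = ΔT/ΣR = (296.7 K − 270.64 K)/0.1294 = 201.4 W
From the inner boundary to the borosilicate glass/expanded polystyrene interface, ΣR_partial = 0.05489 K/W.
T_interface = T_in − Q·ΣR_partial = 296.7 K − (201.4)(0.05489) = 285.6 K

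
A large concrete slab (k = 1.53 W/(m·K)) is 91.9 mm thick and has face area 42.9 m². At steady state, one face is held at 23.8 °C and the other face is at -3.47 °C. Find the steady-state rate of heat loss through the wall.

Q = kA·ΔT/L = 1.53 × 42.9 × |23.8 °C − -3.47 °C| / 0.0919 = 19500 W

Q = 19.5 kW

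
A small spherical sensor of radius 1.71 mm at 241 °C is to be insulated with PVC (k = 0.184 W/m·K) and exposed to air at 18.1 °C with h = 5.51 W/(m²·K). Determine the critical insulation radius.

For a sphere, r_cr = 2k_ins/h = 2·0.184/5.51 = 0.0668 m = 6.68 cm

r_cr = 6.68 cm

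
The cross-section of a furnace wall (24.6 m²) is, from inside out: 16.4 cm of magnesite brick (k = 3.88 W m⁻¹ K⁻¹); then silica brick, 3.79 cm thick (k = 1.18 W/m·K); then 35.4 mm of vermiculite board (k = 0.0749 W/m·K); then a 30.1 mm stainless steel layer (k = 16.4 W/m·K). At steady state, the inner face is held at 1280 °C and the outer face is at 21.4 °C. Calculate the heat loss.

Q = 56.4 kW

Treat each layer as a resistance in series:
  R_magnesite brick = L/(kA) = 0.164/(3.88·24.6) = 0.001718 K/W
  R_silica brick = L/(kA) = 0.0379/(1.18·24.6) = 0.001306 K/W
  R_vermiculite board = L/(kA) = 0.0354/(0.0749·24.6) = 0.01921 K/W
  R_stainless steel = L/(kA) = 0.0301/(16.4·24.6) = 7.461×10^-5 K/W
ΣR = 0.001718 + 0.001306 + 0.01921 + 7.461×10^-5 = 0.02231 K/W
Q = ΔT/ΣR = (1280 °C − 21.4 °C)/0.02231 = 56400 W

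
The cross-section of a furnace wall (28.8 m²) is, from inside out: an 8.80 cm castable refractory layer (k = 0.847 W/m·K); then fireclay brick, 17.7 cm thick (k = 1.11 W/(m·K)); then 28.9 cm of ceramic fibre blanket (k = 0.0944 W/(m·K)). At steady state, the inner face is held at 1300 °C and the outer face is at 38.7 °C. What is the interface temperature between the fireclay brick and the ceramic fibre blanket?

Resistance network (inner→outer):
  R_castable refractory = L/(kA) = 0.0880/(0.847·28.8) = 0.003608 K/W
  R_fireclay brick = L/(kA) = 0.177/(1.11·28.8) = 0.005537 K/W
  R_ceramic fibre blanket = L/(kA) = 0.289/(0.0944·28.8) = 0.1063 K/W
ΣR = 0.003608 + 0.005537 + 0.1063 = 0.1154 K/W
Q = ΔT/ΣR = (1300 °C − 38.7 °C)/0.1154 = 10930 W
From the inner boundary to the fireclay brick/ceramic fibre blanket interface, ΣR_partial = 0.009145 K/W.
T_interface = T_in − Q·ΣR_partial = 1300 °C − (10930)(0.009145) = 1200 °C

T = 1200 °C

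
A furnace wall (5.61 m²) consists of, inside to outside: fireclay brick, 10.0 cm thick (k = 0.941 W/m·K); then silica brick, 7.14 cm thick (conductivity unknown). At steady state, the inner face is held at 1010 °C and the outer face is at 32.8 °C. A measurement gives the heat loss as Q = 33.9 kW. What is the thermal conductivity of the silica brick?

k = 1.29 W/m·K

ΣR = ΔT/Q = |1010 − 32.8|/33900 = 0.02883 K/W
Known resistances:
  R_fireclay brick = L/(kA) = 0.100/(0.941·5.61) = 0.01894 K/W
R_silica brick = ΣR − ΣR_known = 0.02883 − 0.01894 = 0.009890 K/W
L/(kA) = 0.009890 ⇒ k = 0.0714/(0.009890·5.61) = 1.29 W/m·K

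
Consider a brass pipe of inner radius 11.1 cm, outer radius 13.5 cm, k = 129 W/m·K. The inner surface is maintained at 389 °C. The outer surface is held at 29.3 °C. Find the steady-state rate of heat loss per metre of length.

Q' = 2πk·ΔT/ln(r₂/r₁) = 2π × 129 × 359.7 / ln(0.135/0.111) = 1.49×10^6 W/m

Q' = 1490 kW/m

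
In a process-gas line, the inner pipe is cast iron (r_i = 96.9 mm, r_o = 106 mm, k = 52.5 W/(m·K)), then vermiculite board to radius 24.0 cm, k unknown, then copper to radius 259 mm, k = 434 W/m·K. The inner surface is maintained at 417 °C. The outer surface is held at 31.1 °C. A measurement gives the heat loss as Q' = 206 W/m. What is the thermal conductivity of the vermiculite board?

ΣR = ΔT/Q' = |417 − 31.1|/206 = 1.873 m·K/W
Known resistances:
  R'_cast iron = ln(0.106/0.0969)/(2πk) = 0.08976/(2π·52.5) = 2.721×10^-4 m·K/W
  R'_copper = ln(0.259/0.240)/(2πk) = 0.07619/(2π·434) = 2.794×10^-5 m·K/W
R_vermiculite board = ΣR − ΣR_known = 1.873 − 3.000×10^-4 = 1.873 m·K/W
ln(r₂/r₁)/(2πk) = 1.873 ⇒ k = 0.8172/(2π·1.873) = 0.0694 W/m·K

k = 0.0694 W/m·K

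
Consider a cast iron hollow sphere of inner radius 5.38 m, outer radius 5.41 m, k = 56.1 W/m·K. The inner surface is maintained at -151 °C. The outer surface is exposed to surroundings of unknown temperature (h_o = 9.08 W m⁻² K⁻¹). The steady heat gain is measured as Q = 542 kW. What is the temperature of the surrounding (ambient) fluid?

Sum the resistances:
  R_cast iron = (1/5.38 − 1/5.41)/(4πk) = 0.001031/(4π·56.1) = 1.462×10^-6 K/W
  R_conv,out = 1/(4πr²h) = 1/(4π·5.41²·9.08) = 2.994×10^-4 K/W
ΣR = 3.009×10^-4 K/W
ΔT = Q·ΣR = 5.42×10^5 × 3.009×10^-4 = 163.1 K
Heat flows inward, so T_out = T_in + ΔT = -151 + 163.1 = 12.1 °C

T_out = 12.1 °C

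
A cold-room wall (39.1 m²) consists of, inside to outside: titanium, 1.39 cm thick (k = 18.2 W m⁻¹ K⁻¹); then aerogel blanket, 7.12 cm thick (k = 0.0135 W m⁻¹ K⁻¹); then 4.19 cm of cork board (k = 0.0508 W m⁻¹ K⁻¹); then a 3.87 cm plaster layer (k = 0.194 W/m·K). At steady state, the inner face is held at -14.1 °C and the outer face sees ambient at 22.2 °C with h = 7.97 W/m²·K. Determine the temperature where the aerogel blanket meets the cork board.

T = 15.7 °C

Resistance network (inner→outer):
  R_titanium = L/(kA) = 0.0139/(18.2·39.1) = 1.953×10^-5 K/W
  R_aerogel blanket = L/(kA) = 0.0712/(0.0135·39.1) = 0.1349 K/W
  R_cork board = L/(kA) = 0.0419/(0.0508·39.1) = 0.02109 K/W
  R_plaster = L/(kA) = 0.0387/(0.194·39.1) = 0.005102 K/W
  R_conv,out = 1/(hA) = 1/(7.97·39.1) = 0.003209 K/W
ΣR = 1.953×10^-5 + 0.1349 + 0.02109 + 0.005102 + 0.003209 = 0.1643 K/W
Q = ΔT/ΣR = (-14.1 °C − 22.2 °C)/0.1643 = -220.9 W
From the inner boundary to the aerogel blanket/cork board interface, ΣR_partial = 0.1349 K/W.
T_interface = T_in − Q·ΣR_partial = -14.1 °C − (-220.9)(0.1349) = 15.7 °C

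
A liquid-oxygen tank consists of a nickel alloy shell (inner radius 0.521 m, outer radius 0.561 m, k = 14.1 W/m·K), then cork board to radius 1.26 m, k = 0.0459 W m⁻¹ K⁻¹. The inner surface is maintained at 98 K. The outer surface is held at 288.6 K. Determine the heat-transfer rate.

Q = 111 W

Resistance network (inner→outer):
  R_nickel alloy = (1/0.521 − 1/0.561)/(4πk) = 0.1369/(4π·14.1) = 7.724×10^-4 K/W
  R_cork board = (1/0.561 − 1/1.26)/(4πk) = 0.9889/(4π·0.0459) = 1.714 K/W
ΣR = 7.724×10^-4 + 1.714 = 1.715 K/W
Q = ΔT/ΣR = (98 K − 288.6 K)/1.715 = -111 W
(Negative Q ⇒ heat flows inward; heat gain = 111 W.)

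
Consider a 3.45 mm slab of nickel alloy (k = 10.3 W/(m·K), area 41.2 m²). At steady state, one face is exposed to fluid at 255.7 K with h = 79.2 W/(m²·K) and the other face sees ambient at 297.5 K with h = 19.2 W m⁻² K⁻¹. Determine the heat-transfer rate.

Series thermal resistances, inner to outer:
  R_conv,in = 1/(hA) = 1/(79.2·41.2) = 3.065×10^-4 K/W
  R_nickel alloy = L/(kA) = 0.00345/(10.3·41.2) = 8.130×10^-6 K/W
  R_conv,out = 1/(hA) = 1/(19.2·41.2) = 0.001264 K/W
ΣR = 3.065×10^-4 + 8.130×10^-6 + 0.001264 = 0.001579 K/W
Q = ΔT/ΣR = (255.7 K − 297.5 K)/0.001579 = -26500 W
(Negative Q ⇒ heat flows inward; heat gain = 26500 W.)

Q = 26500 W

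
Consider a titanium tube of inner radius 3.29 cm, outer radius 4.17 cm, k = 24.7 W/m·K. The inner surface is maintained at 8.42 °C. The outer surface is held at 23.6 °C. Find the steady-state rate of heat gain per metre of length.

Q' = 9.94 kW/m

Q' = 2πk·ΔT/ln(r₂/r₁) = 2π × 24.7 × 15.18 / ln(0.0417/0.0329) = 9940 W/m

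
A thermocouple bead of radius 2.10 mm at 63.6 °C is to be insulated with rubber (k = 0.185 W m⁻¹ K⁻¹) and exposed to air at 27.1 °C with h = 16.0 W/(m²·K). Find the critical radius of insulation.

For a sphere, r_cr = 2k_ins/h = 2·0.185/16.0 = 0.0231 m = 2.31 cm

r_cr = 2.31 cm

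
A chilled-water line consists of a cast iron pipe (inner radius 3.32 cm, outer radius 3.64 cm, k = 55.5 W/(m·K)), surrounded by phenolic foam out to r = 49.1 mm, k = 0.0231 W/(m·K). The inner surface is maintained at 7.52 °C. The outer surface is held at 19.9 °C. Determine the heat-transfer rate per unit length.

Series thermal resistances, inner to outer:
  R'_cast iron = ln(0.0364/0.0332)/(2πk) = 0.09202/(2π·55.5) = 2.639×10^-4 m·K/W
  R'_phenolic foam = ln(0.0491/0.0364)/(2πk) = 0.2993/(2π·0.0231) = 2.062 m·K/W
ΣR = 2.639×10^-4 + 2.062 = 2.062 m·K/W
Q' = ΔT/ΣR = (7.52 °C − 19.9 °C)/2.062 = -6.00 W/m
(Negative Q' ⇒ heat flows inward; heat gain = 6.00 W/m.)

Q' = 6.00 W/m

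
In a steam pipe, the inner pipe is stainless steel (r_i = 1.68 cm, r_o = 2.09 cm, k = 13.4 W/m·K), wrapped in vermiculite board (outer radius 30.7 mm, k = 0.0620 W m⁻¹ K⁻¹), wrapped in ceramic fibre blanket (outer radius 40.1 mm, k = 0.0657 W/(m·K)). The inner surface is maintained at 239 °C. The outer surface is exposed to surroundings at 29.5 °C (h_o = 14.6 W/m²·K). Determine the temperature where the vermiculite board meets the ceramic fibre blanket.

T = 130 °C

Resistance network (inner→outer):
  R'_stainless steel = ln(0.0209/0.0168)/(2πk) = 0.2184/(2π·13.4) = 0.002594 m·K/W
  R'_vermiculite board = ln(0.0307/0.0209)/(2πk) = 0.3845/(2π·0.0620) = 0.9871 m·K/W
  R'_ceramic fibre blanket = ln(0.0401/0.0307)/(2πk) = 0.2671/(2π·0.0657) = 0.6471 m·K/W
  R'_conv,out = 1/(2πr h) = 1/(2π·0.0401·14.6) = 0.2718 m·K/W
ΣR = 0.002594 + 0.9871 + 0.6471 + 0.2718 = 1.909 m·K/W
Q' = ΔT/ΣR = (239 °C − 29.5 °C)/1.909 = 109.7 W/m
From the inner boundary to the vermiculite board/ceramic fibre blanket interface, ΣR_partial = 0.9897 m·K/W.
T_interface = T_in − Q'·ΣR_partial = 239 °C − (109.7)(0.9897) = 130 °C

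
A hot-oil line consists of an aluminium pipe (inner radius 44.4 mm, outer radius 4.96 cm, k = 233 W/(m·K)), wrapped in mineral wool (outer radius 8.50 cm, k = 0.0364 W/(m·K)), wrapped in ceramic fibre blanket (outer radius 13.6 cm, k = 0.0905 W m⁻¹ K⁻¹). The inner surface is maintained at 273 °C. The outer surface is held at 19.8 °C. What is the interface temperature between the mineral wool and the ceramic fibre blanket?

T = 85.6 °C

Series thermal resistances, inner to outer:
  R'_aluminium = ln(0.0496/0.0444)/(2πk) = 0.1108/(2π·233) = 7.565×10^-5 m·K/W
  R'_mineral wool = ln(0.0850/0.0496)/(2πk) = 0.5387/(2π·0.0364) = 2.355 m·K/W
  R'_ceramic fibre blanket = ln(0.136/0.0850)/(2πk) = 0.4700/(2π·0.0905) = 0.8266 m·K/W
ΣR = 7.565×10^-5 + 2.355 + 0.8266 = 3.182 m·K/W
Q' = ΔT/ΣR = (273 °C − 19.8 °C)/3.182 = 79.57 W/m
From the inner boundary to the mineral wool/ceramic fibre blanket interface, ΣR_partial = 2.355 m·K/W.
T_interface = T_in − Q'·ΣR_partial = 273 °C − (79.57)(2.355) = 85.6 °C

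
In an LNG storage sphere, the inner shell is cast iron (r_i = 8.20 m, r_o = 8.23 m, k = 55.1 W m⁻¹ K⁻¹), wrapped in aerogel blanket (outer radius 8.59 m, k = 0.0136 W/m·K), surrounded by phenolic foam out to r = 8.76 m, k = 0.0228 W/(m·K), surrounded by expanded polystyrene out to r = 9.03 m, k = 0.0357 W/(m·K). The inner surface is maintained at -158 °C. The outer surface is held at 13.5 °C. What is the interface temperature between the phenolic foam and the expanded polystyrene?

Series thermal resistances, inner to outer:
  R_cast iron = (1/8.20 − 1/8.23)/(4πk) = 4.445×10^-4/(4π·55.1) = 6.420×10^-7 K/W
  R_aerogel blanket = (1/8.23 − 1/8.59)/(4πk) = 0.005092/(4π·0.0136) = 0.02980 K/W
  R_phenolic foam = (1/8.59 − 1/8.76)/(4πk) = 0.002259/(4π·0.0228) = 0.007885 K/W
  R_expanded polystyrene = (1/8.76 − 1/9.03)/(4πk) = 0.003413/(4π·0.0357) = 0.007608 K/W
ΣR = 6.420×10^-7 + 0.02980 + 0.007885 + 0.007608 = 0.04529 K/W
Q = ΔT/ΣR = (-158 °C − 13.5 °C)/0.04529 = -3787 W
From the inner boundary to the phenolic foam/expanded polystyrene interface, ΣR_partial = 0.03769 K/W.
T_interface = T_in − Q·ΣR_partial = -158 °C − (-3787)(0.03769) = -15.3 °C

T = -15.3 °C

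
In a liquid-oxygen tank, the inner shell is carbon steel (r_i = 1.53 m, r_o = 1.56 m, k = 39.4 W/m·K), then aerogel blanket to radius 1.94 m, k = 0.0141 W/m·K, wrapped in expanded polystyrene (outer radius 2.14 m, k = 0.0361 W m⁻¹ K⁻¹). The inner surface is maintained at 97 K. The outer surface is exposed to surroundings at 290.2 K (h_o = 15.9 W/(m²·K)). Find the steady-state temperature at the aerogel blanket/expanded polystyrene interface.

T = 264.8 K

Treat each layer as a resistance in series:
  R_carbon steel = (1/1.53 − 1/1.56)/(4πk) = 0.01257/(4π·39.4) = 2.539×10^-5 K/W
  R_aerogel blanket = (1/1.56 − 1/1.94)/(4πk) = 0.1256/(4π·0.0141) = 0.7086 K/W
  R_expanded polystyrene = (1/1.94 − 1/2.14)/(4πk) = 0.04817/(4π·0.0361) = 0.1062 K/W
  R_conv,out = 1/(4πr²h) = 1/(4π·2.14²·15.9) = 0.001093 K/W
ΣR = 2.539×10^-5 + 0.7086 + 0.1062 + 0.001093 = 0.8159 K/W
Q = ΔT/ΣR = (97 K − 290.2 K)/0.8159 = -236.8 W
From the inner boundary to the aerogel blanket/expanded polystyrene interface, ΣR_partial = 0.7086 K/W.
T_interface = T_in − Q·ΣR_partial = 97 K − (-236.8)(0.7086) = 264.8 K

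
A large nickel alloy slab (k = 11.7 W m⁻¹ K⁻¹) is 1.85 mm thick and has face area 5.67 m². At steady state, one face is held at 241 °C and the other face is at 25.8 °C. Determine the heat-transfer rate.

Q = kA·ΔT/L = 11.7 × 5.67 × |241 °C − 25.8 °C| / 0.00185 = 7.72×10^6 W

Q = 7720 kW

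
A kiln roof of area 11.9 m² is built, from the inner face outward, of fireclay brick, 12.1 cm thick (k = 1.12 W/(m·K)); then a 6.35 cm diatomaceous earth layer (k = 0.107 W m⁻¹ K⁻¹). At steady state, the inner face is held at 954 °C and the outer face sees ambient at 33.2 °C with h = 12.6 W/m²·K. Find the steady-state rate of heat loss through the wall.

Series thermal resistances, inner to outer:
  R_fireclay brick = L/(kA) = 0.121/(1.12·11.9) = 0.009079 K/W
  R_diatomaceous earth = L/(kA) = 0.0635/(0.107·11.9) = 0.04987 K/W
  R_conv,out = 1/(hA) = 1/(12.6·11.9) = 0.006669 K/W
ΣR = 0.009079 + 0.04987 + 0.006669 = 0.06562 K/W
Q = ΔT/ΣR = (954 °C − 33.2 °C)/0.06562 = 14000 W

Q = 14.0 kW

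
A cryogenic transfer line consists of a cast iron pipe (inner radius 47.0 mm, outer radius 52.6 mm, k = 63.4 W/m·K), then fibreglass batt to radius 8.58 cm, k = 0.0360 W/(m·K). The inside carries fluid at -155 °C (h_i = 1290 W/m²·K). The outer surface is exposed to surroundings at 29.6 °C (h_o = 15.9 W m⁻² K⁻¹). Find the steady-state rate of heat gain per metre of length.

Series thermal resistances, inner to outer:
  R'_conv,in = 1/(2πr h) = 1/(2π·0.0470·1290) = 0.002625 m·K/W
  R'_cast iron = ln(0.0526/0.0470)/(2πk) = 0.1126/(2π·63.4) = 2.826×10^-4 m·K/W
  R'_fibreglass batt = ln(0.0858/0.0526)/(2πk) = 0.4893/(2π·0.0360) = 2.163 m·K/W
  R'_conv,out = 1/(2πr h) = 1/(2π·0.0858·15.9) = 0.1167 m·K/W
ΣR = 0.002625 + 2.826×10^-4 + 2.163 + 0.1167 = 2.283 m·K/W
Q' = ΔT/ΣR = (-155 °C − 29.6 °C)/2.283 = -80.9 W/m
(Negative Q' ⇒ heat flows inward; heat gain = 80.9 W/m.)

Q' = 80.9 W/m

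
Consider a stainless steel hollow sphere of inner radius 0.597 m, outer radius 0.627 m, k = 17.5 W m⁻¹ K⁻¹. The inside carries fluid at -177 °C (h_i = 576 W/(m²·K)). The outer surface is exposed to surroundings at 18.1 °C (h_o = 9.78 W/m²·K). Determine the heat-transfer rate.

Q = 9.10 kW

Treat each layer as a resistance in series:
  R_conv,in = 1/(4πr²h) = 1/(4π·0.597²·576) = 3.876×10^-4 K/W
  R_stainless steel = (1/0.597 − 1/0.627)/(4πk) = 0.08015/(4π·17.5) = 3.644×10^-4 K/W
  R_conv,out = 1/(4πr²h) = 1/(4π·0.627²·9.78) = 0.02070 K/W
ΣR = 3.876×10^-4 + 3.644×10^-4 + 0.02070 = 0.02145 K/W
Q = ΔT/ΣR = (-177 °C − 18.1 °C)/0.02145 = -9100 W
(Negative Q ⇒ heat flows inward; heat gain = 9100 W.)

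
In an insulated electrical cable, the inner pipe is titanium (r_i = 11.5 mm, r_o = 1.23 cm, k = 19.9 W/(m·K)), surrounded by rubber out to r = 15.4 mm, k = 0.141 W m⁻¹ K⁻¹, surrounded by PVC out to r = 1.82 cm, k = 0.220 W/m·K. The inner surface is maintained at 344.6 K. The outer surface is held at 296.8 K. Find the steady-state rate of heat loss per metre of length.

Q' = 127 W/m

Treat each layer as a resistance in series:
  R'_titanium = ln(0.0123/0.0115)/(2πk) = 0.06725/(2π·19.9) = 5.379×10^-4 m·K/W
  R'_rubber = ln(0.0154/0.0123)/(2πk) = 0.2248/(2π·0.141) = 0.2537 m·K/W
  R'_PVC = ln(0.0182/0.0154)/(2πk) = 0.1671/(2π·0.220) = 0.1209 m·K/W
ΣR = 5.379×10^-4 + 0.2537 + 0.1209 = 0.3751 m·K/W
Q' = ΔT/ΣR = (344.6 K − 296.8 K)/0.3751 = 127 W/m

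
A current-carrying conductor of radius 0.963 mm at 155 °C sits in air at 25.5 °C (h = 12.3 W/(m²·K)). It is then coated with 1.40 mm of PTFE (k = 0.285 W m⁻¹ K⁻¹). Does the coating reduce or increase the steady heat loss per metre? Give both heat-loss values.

increases: 9.64 → 21.7 W/m

Critical radius for a cylinder: r_cr = k/h = 0.0232 m = 2.32 cm.
Outer radius after coating: r₂ = 9.63×10^-4 + 0.00140 = 0.002363 m.
Since r₁ < r_cr and r₂ ≤ r_cr, the coating moves toward the maximum at r_cr — heat loss rises.
Bare: R = 1/(2πr₁h) = 13.44 m·K/W; Q = 129.5/13.44 = 9.64 W/m.
Coated: R = R_cond + R_conv = 5.977 m·K/W; Q = 129.5/5.977 = 21.7 W/m.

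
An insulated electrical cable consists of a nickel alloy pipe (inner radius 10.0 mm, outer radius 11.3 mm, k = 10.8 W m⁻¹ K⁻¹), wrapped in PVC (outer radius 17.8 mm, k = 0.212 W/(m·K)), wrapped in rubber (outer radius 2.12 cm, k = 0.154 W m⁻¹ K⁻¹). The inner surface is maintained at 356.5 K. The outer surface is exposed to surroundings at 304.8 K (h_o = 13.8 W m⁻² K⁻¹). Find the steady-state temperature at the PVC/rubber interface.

Resistance network (inner→outer):
  R'_nickel alloy = ln(0.0113/0.0100)/(2πk) = 0.1222/(2π·10.8) = 0.001801 m·K/W
  R'_PVC = ln(0.0178/0.0113)/(2πk) = 0.4544/(2π·0.212) = 0.3411 m·K/W
  R'_rubber = ln(0.0212/0.0178)/(2πk) = 0.1748/(2π·0.154) = 0.1807 m·K/W
  R'_conv,out = 1/(2πr h) = 1/(2π·0.0212·13.8) = 0.5440 m·K/W
ΣR = 0.001801 + 0.3411 + 0.1807 + 0.5440 = 1.068 m·K/W
Q' = ΔT/ΣR = (356.5 K − 304.8 K)/1.068 = 48.41 W/m
From the inner boundary to the PVC/rubber interface, ΣR_partial = 0.3429 m·K/W.
T_interface = T_in − Q'·ΣR_partial = 356.5 K − (48.41)(0.3429) = 339.9 K

T = 339.9 K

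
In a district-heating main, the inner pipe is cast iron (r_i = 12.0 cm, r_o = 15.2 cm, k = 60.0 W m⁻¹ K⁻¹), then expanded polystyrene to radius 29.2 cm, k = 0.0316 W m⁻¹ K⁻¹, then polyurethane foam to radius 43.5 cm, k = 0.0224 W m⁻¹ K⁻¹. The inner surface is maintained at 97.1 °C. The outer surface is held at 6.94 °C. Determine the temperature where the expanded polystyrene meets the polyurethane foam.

T = 48.7 °C

Resistance network (inner→outer):
  R'_cast iron = ln(0.152/0.120)/(2πk) = 0.2364/(2π·60.0) = 6.270×10^-4 m·K/W
  R'_expanded polystyrene = ln(0.292/0.152)/(2πk) = 0.6529/(2π·0.0316) = 3.288 m·K/W
  R'_polyurethane foam = ln(0.435/0.292)/(2πk) = 0.3986/(2π·0.0224) = 2.832 m·K/W
ΣR = 6.270×10^-4 + 3.288 + 2.832 = 6.121 m·K/W
Q' = ΔT/ΣR = (97.1 °C − 6.94 °C)/6.121 = 14.73 W/m
From the inner boundary to the expanded polystyrene/polyurethane foam interface, ΣR_partial = 3.289 m·K/W.
T_interface = T_in − Q'·ΣR_partial = 97.1 °C − (14.73)(3.289) = 48.7 °C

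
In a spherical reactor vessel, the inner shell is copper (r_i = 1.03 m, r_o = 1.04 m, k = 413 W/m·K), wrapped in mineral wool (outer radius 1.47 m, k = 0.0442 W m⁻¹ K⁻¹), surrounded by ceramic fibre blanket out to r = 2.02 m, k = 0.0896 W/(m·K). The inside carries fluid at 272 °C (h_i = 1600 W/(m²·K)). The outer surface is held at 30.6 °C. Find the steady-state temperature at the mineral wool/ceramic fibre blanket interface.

T = 89.8 °C

Series thermal resistances, inner to outer:
  R_conv,in = 1/(4πr²h) = 1/(4π·1.03²·1600) = 4.688×10^-5 K/W
  R_copper = (1/1.03 − 1/1.04)/(4πk) = 0.009335/(4π·413) = 1.799×10^-6 K/W
  R_mineral wool = (1/1.04 − 1/1.47)/(4πk) = 0.2813/(4π·0.0442) = 0.5064 K/W
  R_ceramic fibre blanket = (1/1.47 − 1/2.02)/(4πk) = 0.1852/(4π·0.0896) = 0.1645 K/W
ΣR = 4.688×10^-5 + 1.799×10^-6 + 0.5064 + 0.1645 = 0.6709 K/W
Q = ΔT/ΣR = (272 °C − 30.6 °C)/0.6709 = 359.8 W
From the inner boundary to the mineral wool/ceramic fibre blanket interface, ΣR_partial = 0.5064 K/W.
T_interface = T_in − Q·ΣR_partial = 272 °C − (359.8)(0.5064) = 89.8 °C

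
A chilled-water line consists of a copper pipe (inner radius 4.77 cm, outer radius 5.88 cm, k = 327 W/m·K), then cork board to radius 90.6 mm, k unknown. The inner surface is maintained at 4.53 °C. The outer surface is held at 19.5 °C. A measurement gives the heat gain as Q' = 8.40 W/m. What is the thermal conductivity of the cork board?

k = 0.0386 W/m·K

ΣR = ΔT/Q' = |4.53 − 19.5|/8.40 = 1.782 m·K/W
Known resistances:
  R'_copper = ln(0.0588/0.0477)/(2πk) = 0.2092/(2π·327) = 1.018×10^-4 m·K/W
R_cork board = ΣR − ΣR_known = 1.782 − 1.018×10^-4 = 1.782 m·K/W
ln(r₂/r₁)/(2πk) = 1.782 ⇒ k = 0.4323/(2π·1.782) = 0.0386 W/m·K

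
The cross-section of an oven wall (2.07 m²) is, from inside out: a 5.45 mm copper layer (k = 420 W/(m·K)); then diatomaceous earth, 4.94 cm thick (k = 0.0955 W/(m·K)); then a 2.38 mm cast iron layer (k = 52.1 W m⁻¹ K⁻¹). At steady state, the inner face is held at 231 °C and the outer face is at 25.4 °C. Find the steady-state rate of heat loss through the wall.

Q = 823 W

Series thermal resistances, inner to outer:
  R_copper = L/(kA) = 0.00545/(420·2.07) = 6.269×10^-6 K/W
  R_diatomaceous earth = L/(kA) = 0.0494/(0.0955·2.07) = 0.2499 K/W
  R_cast iron = L/(kA) = 0.00238/(52.1·2.07) = 2.207×10^-5 K/W
ΣR = 6.269×10^-6 + 0.2499 + 2.207×10^-5 = 0.2499 K/W
Q = ΔT/ΣR = (231 °C − 25.4 °C)/0.2499 = 823 W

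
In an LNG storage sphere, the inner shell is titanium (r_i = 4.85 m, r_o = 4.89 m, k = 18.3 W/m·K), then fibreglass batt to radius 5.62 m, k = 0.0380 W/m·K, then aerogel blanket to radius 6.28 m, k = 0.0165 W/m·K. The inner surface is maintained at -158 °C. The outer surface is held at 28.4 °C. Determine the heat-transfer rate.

Q = 1280 W

Series thermal resistances, inner to outer:
  R_titanium = (1/4.85 − 1/4.89)/(4πk) = 0.001687/(4π·18.3) = 7.334×10^-6 K/W
  R_fibreglass batt = (1/4.89 − 1/5.62)/(4πk) = 0.02656/(4π·0.0380) = 0.05563 K/W
  R_aerogel blanket = (1/5.62 − 1/6.28)/(4πk) = 0.01870/(4π·0.0165) = 0.09019 K/W
ΣR = 7.334×10^-6 + 0.05563 + 0.09019 = 0.1458 K/W
Q = ΔT/ΣR = (-158 °C − 28.4 °C)/0.1458 = -1280 W
(Negative Q ⇒ heat flows inward; heat gain = 1280 W.)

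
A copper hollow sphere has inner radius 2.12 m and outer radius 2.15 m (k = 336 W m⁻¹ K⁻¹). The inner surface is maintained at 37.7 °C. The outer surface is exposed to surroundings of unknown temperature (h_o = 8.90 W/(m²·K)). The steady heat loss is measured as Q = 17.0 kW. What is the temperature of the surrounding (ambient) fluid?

Series resistances:
  R_copper = (1/2.12 − 1/2.15)/(4πk) = 0.006582/(4π·336) = 1.559×10^-6 K/W
  R_conv,out = 1/(4πr²h) = 1/(4π·2.15²·8.90) = 0.001934 K/W
ΣR = 0.001936 K/W
ΔT = Q·ΣR = 17000 × 0.001936 = 32.91 K
Heat flows outward, so T_out = T_in − ΔT = 37.7 − 32.91 = 4.79 °C

T_out = 4.79 °C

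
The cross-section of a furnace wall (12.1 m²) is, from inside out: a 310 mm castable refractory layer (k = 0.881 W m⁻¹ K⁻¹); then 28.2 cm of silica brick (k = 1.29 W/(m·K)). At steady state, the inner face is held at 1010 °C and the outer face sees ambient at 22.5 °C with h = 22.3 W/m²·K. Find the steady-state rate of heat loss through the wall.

Q = 19400 W

Resistance network (inner→outer):
  R_castable refractory = L/(kA) = 0.310/(0.881·12.1) = 0.02908 K/W
  R_silica brick = L/(kA) = 0.282/(1.29·12.1) = 0.01807 K/W
  R_conv,out = 1/(hA) = 1/(22.3·12.1) = 0.003706 K/W
ΣR = 0.02908 + 0.01807 + 0.003706 = 0.05086 K/W
Q = ΔT/ΣR = (1010 °C − 22.5 °C)/0.05086 = 19400 W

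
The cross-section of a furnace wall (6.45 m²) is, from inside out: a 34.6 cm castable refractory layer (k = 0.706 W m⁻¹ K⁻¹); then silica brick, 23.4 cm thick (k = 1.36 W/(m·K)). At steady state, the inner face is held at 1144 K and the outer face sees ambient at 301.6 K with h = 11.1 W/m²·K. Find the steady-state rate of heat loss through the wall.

Q = 7.22 kW

Resistance network (inner→outer):
  R_castable refractory = L/(kA) = 0.346/(0.706·6.45) = 0.07598 K/W
  R_silica brick = L/(kA) = 0.234/(1.36·6.45) = 0.02668 K/W
  R_conv,out = 1/(hA) = 1/(11.1·6.45) = 0.01397 K/W
ΣR = 0.07598 + 0.02668 + 0.01397 = 0.1166 K/W
Q = ΔT/ΣR = (1144 K − 301.6 K)/0.1166 = 7220 W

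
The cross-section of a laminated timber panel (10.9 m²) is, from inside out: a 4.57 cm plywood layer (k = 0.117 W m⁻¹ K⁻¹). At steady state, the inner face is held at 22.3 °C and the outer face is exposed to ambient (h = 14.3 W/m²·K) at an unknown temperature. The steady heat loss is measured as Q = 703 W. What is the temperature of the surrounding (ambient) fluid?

Sum the resistances:
  R_plywood = L/(kA) = 0.0457/(0.117·10.9) = 0.03583 K/W
  R_conv,out = 1/(hA) = 1/(14.3·10.9) = 0.006416 K/W
ΣR = 0.04225 K/W
ΔT = Q·ΣR = 703 × 0.04225 = 29.70 K
Heat flows outward, so T_out = T_in − ΔT = 22.3 − 29.70 = -7.40 °C

T_out = -7.40 °C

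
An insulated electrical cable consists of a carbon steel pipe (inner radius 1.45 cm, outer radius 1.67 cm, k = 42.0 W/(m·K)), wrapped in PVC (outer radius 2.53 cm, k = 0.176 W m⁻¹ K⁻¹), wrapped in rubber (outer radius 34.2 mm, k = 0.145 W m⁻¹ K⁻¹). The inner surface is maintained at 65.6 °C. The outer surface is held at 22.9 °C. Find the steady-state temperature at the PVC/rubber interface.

Treat each layer as a resistance in series:
  R'_carbon steel = ln(0.0167/0.0145)/(2πk) = 0.1413/(2π·42.0) = 5.353×10^-4 m·K/W
  R'_PVC = ln(0.0253/0.0167)/(2πk) = 0.4154/(2π·0.176) = 0.3756 m·K/W
  R'_rubber = ln(0.0342/0.0253)/(2πk) = 0.3014/(2π·0.145) = 0.3308 m·K/W
ΣR = 5.353×10^-4 + 0.3756 + 0.3308 = 0.7069 m·K/W
Q' = ΔT/ΣR = (65.6 °C − 22.9 °C)/0.7069 = 60.40 W/m
From the inner boundary to the PVC/rubber interface, ΣR_partial = 0.3761 m·K/W.
T_interface = T_in − Q'·ΣR_partial = 65.6 °C − (60.40)(0.3761) = 42.9 °C

T = 42.9 °C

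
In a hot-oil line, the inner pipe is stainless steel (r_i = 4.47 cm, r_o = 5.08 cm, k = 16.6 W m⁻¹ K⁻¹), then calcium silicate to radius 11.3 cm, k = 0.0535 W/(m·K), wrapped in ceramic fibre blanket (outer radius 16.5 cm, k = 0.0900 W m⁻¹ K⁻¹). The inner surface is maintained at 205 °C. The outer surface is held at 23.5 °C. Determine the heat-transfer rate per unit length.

Resistance network (inner→outer):
  R'_stainless steel = ln(0.0508/0.0447)/(2πk) = 0.1279/(2π·16.6) = 0.001226 m·K/W
  R'_calcium silicate = ln(0.113/0.0508)/(2πk) = 0.7995/(2π·0.0535) = 2.378 m·K/W
  R'_ceramic fibre blanket = ln(0.165/0.113)/(2πk) = 0.3786/(2π·0.0900) = 0.6694 m·K/W
ΣR = 0.001226 + 2.378 + 0.6694 = 3.049 m·K/W
Q' = ΔT/ΣR = (205 °C − 23.5 °C)/3.049 = 59.5 W/m

Q' = 59.5 W/m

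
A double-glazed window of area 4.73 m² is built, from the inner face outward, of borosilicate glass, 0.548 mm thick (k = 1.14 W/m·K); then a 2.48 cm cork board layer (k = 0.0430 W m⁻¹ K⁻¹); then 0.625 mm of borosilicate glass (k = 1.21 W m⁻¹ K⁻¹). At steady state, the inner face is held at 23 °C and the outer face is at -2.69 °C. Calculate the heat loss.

Q = 210 W

Series thermal resistances, inner to outer:
  R_borosilicate glass = L/(kA) = 5.48×10^-4/(1.14·4.73) = 1.016×10^-4 K/W
  R_cork board = L/(kA) = 0.0248/(0.0430·4.73) = 0.1219 K/W
  R_borosilicate glass = L/(kA) = 6.25×10^-4/(1.21·4.73) = 1.092×10^-4 K/W
ΣR = 1.016×10^-4 + 0.1219 + 1.092×10^-4 = 0.1221 K/W
Q = ΔT/ΣR = (23 °C − -2.69 °C)/0.1221 = 210 W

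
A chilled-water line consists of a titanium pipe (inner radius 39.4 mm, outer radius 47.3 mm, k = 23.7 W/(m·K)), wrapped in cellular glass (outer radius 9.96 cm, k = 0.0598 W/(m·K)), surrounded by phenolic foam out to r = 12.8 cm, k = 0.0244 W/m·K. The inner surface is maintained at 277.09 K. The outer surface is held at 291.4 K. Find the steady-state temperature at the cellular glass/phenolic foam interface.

T = 284.9 K

Resistance network (inner→outer):
  R'_titanium = ln(0.0473/0.0394)/(2πk) = 0.1827/(2π·23.7) = 0.001227 m·K/W
  R'_cellular glass = ln(0.0996/0.0473)/(2πk) = 0.7447/(2π·0.0598) = 1.982 m·K/W
  R'_phenolic foam = ln(0.128/0.0996)/(2πk) = 0.2509/(2π·0.0244) = 1.636 m·K/W
ΣR = 0.001227 + 1.982 + 1.636 = 3.619 m·K/W
Q' = ΔT/ΣR = (277.09 K − 291.4 K)/3.619 = -3.954 W/m
From the inner boundary to the cellular glass/phenolic foam interface, ΣR_partial = 1.983 m·K/W.
T_interface = T_in − Q'·ΣR_partial = 277.09 K − (-3.954)(1.983) = 284.9 K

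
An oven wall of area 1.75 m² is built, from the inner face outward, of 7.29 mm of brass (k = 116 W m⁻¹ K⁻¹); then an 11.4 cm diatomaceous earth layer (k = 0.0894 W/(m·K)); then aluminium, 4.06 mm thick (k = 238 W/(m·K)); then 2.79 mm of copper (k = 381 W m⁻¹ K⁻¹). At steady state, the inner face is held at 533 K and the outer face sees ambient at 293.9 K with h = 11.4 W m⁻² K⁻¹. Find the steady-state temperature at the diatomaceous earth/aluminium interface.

T = 309.3 K

Treat each layer as a resistance in series:
  R_brass = L/(kA) = 0.00729/(116·1.75) = 3.591×10^-5 K/W
  R_diatomaceous earth = L/(kA) = 0.114/(0.0894·1.75) = 0.7287 K/W
  R_aluminium = L/(kA) = 0.00406/(238·1.75) = 9.748×10^-6 K/W
  R_copper = L/(kA) = 0.00279/(381·1.75) = 4.184×10^-6 K/W
  R_conv,out = 1/(hA) = 1/(11.4·1.75) = 0.05013 K/W
ΣR = 3.591×10^-5 + 0.7287 + 9.748×10^-6 + 4.184×10^-6 + 0.05013 = 0.7789 K/W
Q = ΔT/ΣR = (533 K − 293.9 K)/0.7789 = 307.0 W
From the inner boundary to the diatomaceous earth/aluminium interface, ΣR_partial = 0.7287 K/W.
T_interface = T_in − Q·ΣR_partial = 533 K − (307.0)(0.7287) = 309.3 K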